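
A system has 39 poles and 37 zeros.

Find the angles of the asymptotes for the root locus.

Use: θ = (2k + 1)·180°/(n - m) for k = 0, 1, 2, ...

n - m = 39 - 37 = 2. Angles: θk = (2k + 1)·180°/2 = 90°, 270°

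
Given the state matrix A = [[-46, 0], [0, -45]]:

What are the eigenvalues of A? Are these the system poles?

For diagonal matrix, eigenvalues are diagonal entries: λ₁ = -46, λ₂ = -45. Eigenvalues of A = system poles.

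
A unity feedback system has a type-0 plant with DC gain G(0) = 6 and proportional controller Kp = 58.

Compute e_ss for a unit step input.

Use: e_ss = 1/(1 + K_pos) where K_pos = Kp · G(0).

K_pos = Kp · G(0) = 58 × 6 = 348. e_ss = 1/(1 + 348) = 0.0029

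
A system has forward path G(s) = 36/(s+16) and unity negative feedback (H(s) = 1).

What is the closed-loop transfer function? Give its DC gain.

T(s) = G/(1+GH) = [36/(s+16)] / [1 + 36/(s+16)] = 36/(s+16+36) = 36/(s+52). DC gain = 36/52 = 0.6923.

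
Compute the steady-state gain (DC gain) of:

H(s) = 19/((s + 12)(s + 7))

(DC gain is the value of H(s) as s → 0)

DC gain = H(0) = 19/(12 × 7) = 19/84 = 0.2262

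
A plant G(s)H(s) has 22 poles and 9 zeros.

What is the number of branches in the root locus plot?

Root locus has n branches where n = number of poles = 22.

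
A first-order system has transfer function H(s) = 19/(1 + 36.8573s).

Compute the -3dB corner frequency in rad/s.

Corner frequency = 1/τ = 1/36.8573 = 0.027 rad/s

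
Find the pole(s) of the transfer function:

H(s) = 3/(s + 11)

Pole is where denominator = 0: s + 11 = 0, so s = -11.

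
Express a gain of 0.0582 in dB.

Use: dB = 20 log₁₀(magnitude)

dB = 20 log₁₀(0.0582) = -24.7 dB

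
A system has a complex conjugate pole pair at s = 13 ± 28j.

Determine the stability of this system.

Real part of poles is 13 (> 0, right half-plane). Unstable.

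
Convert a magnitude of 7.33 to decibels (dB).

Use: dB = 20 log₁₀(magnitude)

dB = 20 log₁₀(7.33) = 17.3 dB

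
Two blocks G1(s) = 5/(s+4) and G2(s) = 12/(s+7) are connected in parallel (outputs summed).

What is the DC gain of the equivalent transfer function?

Parallel: G_eq = G1 + G2. DC gain = G1(0) + G2(0) = 5/4 + 12/7 = 1.25 + 1.7143 = 2.9643.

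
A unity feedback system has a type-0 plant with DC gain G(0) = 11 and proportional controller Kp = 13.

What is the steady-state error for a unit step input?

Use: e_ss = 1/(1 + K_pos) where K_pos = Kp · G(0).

K_pos = Kp · G(0) = 13 × 11 = 143. e_ss = 1/(1 + 143) = 0.0069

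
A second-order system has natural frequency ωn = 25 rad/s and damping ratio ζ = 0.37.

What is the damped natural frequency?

ωd = ωn√(1 - ζ²) = 25√(1 - 0.37²) = 23.23 rad/s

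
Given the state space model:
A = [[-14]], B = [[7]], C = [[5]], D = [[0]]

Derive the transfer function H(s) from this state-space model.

(sI - A)⁻¹ = 1/(s + 14). H(s) = 5 × 7/(s + 14) + 0 = 35/(s + 14).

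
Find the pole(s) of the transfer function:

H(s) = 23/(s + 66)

Pole is where denominator = 0: s + 66 = 0, so s = -66.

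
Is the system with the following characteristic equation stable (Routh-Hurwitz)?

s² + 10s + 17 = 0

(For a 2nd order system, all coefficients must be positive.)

Coefficients: 1, 10, 17. All positive, so system is stable.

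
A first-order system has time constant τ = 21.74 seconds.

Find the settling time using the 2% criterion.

For first-order system, 2% settling time ≈ 4τ = 4 × 21.74 = 86.96 s.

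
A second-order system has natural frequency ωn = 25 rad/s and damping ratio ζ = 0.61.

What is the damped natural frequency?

ωd = ωn√(1 - ζ²) = 25√(1 - 0.61²) = 19.81 rad/s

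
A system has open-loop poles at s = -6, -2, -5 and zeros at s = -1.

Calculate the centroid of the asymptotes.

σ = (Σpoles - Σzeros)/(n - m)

σ = (Σpoles - Σzeros)/(n - m) = (-13 - (-1))/(3 - 1) = -12/2 = -6.0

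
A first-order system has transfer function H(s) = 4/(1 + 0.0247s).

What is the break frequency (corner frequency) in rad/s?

Corner frequency = 1/τ = 1/0.0247 = 40.486 rad/s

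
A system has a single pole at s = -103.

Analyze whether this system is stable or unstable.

Pole at s = -103 is in the left half-plane. Stable.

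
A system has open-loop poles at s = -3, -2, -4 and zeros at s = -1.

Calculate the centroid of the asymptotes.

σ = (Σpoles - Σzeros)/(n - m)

σ = (Σpoles - Σzeros)/(n - m) = (-9 - (-1))/(3 - 1) = -8/2 = -4.0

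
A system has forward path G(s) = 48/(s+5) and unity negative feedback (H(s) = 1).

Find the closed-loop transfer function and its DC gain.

T(s) = G/(1+GH) = [48/(s+5)] / [1 + 48/(s+5)] = 48/(s+5+48) = 48/(s+53). DC gain = 48/53 = 0.9057.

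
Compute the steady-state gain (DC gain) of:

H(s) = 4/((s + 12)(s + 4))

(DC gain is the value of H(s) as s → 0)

DC gain = H(0) = 4/(12 × 4) = 4/48 = 0.0833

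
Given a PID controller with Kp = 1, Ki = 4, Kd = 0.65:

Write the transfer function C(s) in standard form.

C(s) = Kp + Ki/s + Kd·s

Substituting values: C(s) = 1 + 4/s + 0.65s = (0.65s² + s + 4)/s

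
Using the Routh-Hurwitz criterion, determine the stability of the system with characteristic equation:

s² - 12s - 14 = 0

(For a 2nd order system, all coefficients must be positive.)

Coefficients: 1, -12, -14. b=-12, c=-14 not positive, so system is unstable.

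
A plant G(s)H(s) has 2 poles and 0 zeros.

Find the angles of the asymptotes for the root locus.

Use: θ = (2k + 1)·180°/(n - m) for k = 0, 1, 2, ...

n - m = 2 - 0 = 2. Angles: θk = (2k + 1)·180°/2 = 90°, 270°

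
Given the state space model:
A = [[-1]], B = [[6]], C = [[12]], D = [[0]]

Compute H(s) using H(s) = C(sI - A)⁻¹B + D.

(sI - A)⁻¹ = 1/(s + 1). H(s) = 12 × 6/(s + 1) + 0 = 72/(s + 1).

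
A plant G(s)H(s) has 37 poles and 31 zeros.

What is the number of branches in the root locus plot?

Root locus has n branches where n = number of poles = 37.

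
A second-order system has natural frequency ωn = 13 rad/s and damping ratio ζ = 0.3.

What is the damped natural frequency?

ωd = ωn√(1 - ζ²) = 13√(1 - 0.3²) = 12.4 rad/s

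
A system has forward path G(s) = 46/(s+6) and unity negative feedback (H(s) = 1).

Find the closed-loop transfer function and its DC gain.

T(s) = G/(1+GH) = [46/(s+6)] / [1 + 46/(s+6)] = 46/(s+6+46) = 46/(s+52). DC gain = 46/52 = 0.8846.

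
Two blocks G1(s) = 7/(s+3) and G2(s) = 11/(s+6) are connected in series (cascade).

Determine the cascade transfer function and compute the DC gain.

Series: multiply transfer functions. G_eq = 7/(s+3) × 11/(s+6) = 77/((s+3)(s+6)). DC gain = 77/(3×6) = 4.2778.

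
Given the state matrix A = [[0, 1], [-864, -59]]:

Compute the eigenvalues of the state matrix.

det(A - λI) = λ² - (-59)λ + 864 = (λ - (-27))(λ - (-32)). Eigenvalues: -27, -32.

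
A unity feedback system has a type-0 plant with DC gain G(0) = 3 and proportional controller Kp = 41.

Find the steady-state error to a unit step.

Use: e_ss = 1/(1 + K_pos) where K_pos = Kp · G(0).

K_pos = Kp · G(0) = 41 × 3 = 123. e_ss = 1/(1 + 123) = 0.0081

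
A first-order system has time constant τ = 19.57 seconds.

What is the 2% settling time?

For first-order system, 2% settling time ≈ 4τ = 4 × 19.57 = 78.28 s.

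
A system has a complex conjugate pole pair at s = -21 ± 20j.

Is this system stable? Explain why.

Real part of poles is -21 (< 0, left half-plane). Stable.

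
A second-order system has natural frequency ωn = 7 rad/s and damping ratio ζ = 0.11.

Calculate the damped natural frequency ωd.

ωd = ωn√(1 - ζ²) = 7√(1 - 0.11²) = 6.96 rad/s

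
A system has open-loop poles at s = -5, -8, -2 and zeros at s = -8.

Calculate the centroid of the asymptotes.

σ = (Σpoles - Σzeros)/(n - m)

σ = (Σpoles - Σzeros)/(n - m) = (-15 - (-8))/(3 - 1) = -7/2 = -3.5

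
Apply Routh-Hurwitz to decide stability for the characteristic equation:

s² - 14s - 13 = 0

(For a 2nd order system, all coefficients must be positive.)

Coefficients: 1, -14, -13. b=-14, c=-13 not positive, so system is unstable.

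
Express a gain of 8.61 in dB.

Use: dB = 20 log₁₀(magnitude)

dB = 20 log₁₀(8.61) = 18.7 dB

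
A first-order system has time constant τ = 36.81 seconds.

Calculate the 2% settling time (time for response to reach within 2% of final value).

For first-order system, 2% settling time ≈ 4τ = 4 × 36.81 = 147.24 s.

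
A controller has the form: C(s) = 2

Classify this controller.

This is a Proportional (P) controller.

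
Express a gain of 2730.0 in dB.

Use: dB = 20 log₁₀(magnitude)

dB = 20 log₁₀(2730.0) = 68.7 dB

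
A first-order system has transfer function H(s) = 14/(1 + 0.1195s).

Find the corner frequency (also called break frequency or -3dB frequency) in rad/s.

Corner frequency = 1/τ = 1/0.1195 = 8.368 rad/s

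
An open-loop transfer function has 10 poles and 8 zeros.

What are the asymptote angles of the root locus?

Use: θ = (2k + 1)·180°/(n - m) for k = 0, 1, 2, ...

n - m = 10 - 8 = 2. Angles: θk = (2k + 1)·180°/2 = 90°, 270°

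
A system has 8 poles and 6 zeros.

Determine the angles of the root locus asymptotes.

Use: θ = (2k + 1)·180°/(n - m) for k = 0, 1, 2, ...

n - m = 8 - 6 = 2. Angles: θk = (2k + 1)·180°/2 = 90°, 270°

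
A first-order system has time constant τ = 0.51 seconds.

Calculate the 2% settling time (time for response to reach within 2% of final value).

For first-order system, 2% settling time ≈ 4τ = 4 × 0.51 = 2.04 s.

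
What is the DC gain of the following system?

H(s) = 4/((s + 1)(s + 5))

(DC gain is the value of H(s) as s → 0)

DC gain = H(0) = 4/(1 × 5) = 4/5 = 0.8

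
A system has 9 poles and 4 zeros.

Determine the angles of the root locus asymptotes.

n - m = 9 - 4 = 5. Angles: θk = (2k + 1)·180°/5 = 36°, 108°, 180°, 252°, 324°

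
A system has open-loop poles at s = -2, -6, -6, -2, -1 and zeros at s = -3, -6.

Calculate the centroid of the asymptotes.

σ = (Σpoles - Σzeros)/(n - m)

σ = (Σpoles - Σzeros)/(n - m) = (-17 - (-9))/(5 - 2) = -8/3 = -2.67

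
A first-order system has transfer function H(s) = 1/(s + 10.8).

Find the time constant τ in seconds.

For H(s) = 1/(s + 1/τ), the pole is at -1/τ = -10.8, so τ = 1/10.8 = 0.0926 s.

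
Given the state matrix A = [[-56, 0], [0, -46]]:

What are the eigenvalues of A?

For diagonal matrix, eigenvalues are diagonal entries: λ₁ = -56, λ₂ = -46.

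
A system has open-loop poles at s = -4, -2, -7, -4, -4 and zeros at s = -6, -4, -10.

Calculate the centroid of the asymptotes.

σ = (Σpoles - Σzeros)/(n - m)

σ = (Σpoles - Σzeros)/(n - m) = (-21 - (-20))/(5 - 3) = -1/2 = -0.5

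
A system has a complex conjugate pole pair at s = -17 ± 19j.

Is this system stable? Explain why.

Real part of poles is -17 (< 0, left half-plane). Stable.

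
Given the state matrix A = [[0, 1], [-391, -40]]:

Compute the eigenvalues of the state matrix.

det(A - λI) = λ² - (-40)λ + 391 = (λ - (-17))(λ - (-23)). Eigenvalues: -17, -23.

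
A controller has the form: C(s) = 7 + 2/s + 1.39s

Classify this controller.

This is a Proportional-Integral-Derivative (PID) controller.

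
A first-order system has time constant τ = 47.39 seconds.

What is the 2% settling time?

For first-order system, 2% settling time ≈ 4τ = 4 × 47.39 = 189.56 s.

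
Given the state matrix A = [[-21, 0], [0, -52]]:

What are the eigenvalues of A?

For diagonal matrix, eigenvalues are diagonal entries: λ₁ = -21, λ₂ = -52.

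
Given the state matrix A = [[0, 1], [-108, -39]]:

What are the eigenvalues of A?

det(A - λI) = λ² - (-39)λ + 108 = (λ - (-3))(λ - (-36)). Eigenvalues: -3, -36.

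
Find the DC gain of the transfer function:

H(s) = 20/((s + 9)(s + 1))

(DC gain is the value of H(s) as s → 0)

DC gain = H(0) = 20/(9 × 1) = 20/9 = 2.2222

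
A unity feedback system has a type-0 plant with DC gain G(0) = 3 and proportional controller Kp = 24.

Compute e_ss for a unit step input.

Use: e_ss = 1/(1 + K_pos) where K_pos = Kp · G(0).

K_pos = Kp · G(0) = 24 × 3 = 72. e_ss = 1/(1 + 72) = 0.0137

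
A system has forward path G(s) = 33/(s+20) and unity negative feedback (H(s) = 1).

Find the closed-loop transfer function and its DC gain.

T(s) = G/(1+GH) = [33/(s+20)] / [1 + 33/(s+20)] = 33/(s+20+33) = 33/(s+53). DC gain = 33/53 = 0.6226.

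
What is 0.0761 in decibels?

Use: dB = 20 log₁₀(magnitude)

dB = 20 log₁₀(0.0761) = -22.4 dB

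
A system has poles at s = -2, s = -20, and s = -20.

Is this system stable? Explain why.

All poles are in the left half-plane. System is stable.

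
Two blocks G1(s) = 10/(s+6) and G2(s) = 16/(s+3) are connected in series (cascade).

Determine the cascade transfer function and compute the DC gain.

Series: multiply transfer functions. G_eq = 10/(s+6) × 16/(s+3) = 160/((s+6)(s+3)). DC gain = 160/(6×3) = 8.8889.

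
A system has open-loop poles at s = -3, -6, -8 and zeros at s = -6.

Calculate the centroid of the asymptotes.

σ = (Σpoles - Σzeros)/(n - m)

σ = (Σpoles - Σzeros)/(n - m) = (-17 - (-6))/(3 - 1) = -11/2 = -5.5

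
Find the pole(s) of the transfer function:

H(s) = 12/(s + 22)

Pole is where denominator = 0: s + 22 = 0, so s = -22.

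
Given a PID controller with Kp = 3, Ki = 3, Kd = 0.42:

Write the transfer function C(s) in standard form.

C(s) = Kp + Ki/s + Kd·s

Substituting values: C(s) = 3 + 3/s + 0.42s = (0.42s² + 3s + 3)/s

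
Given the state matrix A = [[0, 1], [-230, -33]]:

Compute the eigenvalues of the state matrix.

det(A - λI) = λ² - (-33)λ + 230 = (λ - (-10))(λ - (-23)). Eigenvalues: -10, -23.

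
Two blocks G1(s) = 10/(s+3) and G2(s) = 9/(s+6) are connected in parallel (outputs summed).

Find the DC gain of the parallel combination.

Parallel: G_eq = G1 + G2. DC gain = G1(0) + G2(0) = 10/3 + 9/6 = 3.3333 + 1.5 = 4.8333.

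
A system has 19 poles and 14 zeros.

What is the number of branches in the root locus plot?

Root locus has n branches where n = number of poles = 19.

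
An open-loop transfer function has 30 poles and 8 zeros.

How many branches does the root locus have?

Root locus has n branches where n = number of poles = 30.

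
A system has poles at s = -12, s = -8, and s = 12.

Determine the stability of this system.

Pole(s) at s = 12 are not in the left half-plane. System is unstable.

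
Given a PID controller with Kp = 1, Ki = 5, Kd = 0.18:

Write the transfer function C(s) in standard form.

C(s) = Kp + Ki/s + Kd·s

Substituting values: C(s) = 1 + 5/s + 0.18s = (0.18s² + s + 5)/s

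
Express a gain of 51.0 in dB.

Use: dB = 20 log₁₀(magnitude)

dB = 20 log₁₀(51.0) = 34.2 dB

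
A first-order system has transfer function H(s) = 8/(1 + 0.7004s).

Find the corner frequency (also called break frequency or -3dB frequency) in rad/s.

Corner frequency = 1/τ = 1/0.7004 = 1.428 rad/s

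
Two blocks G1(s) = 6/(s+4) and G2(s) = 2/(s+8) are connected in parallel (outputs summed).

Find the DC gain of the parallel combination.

Parallel: G_eq = G1 + G2. DC gain = G1(0) + G2(0) = 6/4 + 2/8 = 1.5 + 0.25 = 1.75.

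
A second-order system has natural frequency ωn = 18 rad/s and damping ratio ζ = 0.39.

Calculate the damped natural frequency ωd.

ωd = ωn√(1 - ζ²) = 18√(1 - 0.39²) = 16.57 rad/s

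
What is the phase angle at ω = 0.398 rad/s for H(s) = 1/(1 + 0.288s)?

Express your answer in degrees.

Phase = -arctan(ωτ) = -arctan(0.398 × 0.288) = -6.5°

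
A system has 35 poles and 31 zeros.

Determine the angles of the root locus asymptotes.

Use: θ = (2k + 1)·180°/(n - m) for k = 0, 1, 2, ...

n - m = 35 - 31 = 4. Angles: θk = (2k + 1)·180°/4 = 45°, 135°, 225°, 315°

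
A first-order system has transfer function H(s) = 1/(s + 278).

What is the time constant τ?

For H(s) = 1/(s + 1/τ), the pole is at -1/τ = -278, so τ = 1/278 = 0.0036 s.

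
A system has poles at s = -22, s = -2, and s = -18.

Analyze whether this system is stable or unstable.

All poles are in the left half-plane. System is stable.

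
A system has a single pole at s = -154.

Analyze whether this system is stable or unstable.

Pole at s = -154 is in the left half-plane. Stable.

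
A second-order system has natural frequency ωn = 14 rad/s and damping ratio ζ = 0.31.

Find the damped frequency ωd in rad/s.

ωd = ωn√(1 - ζ²) = 14√(1 - 0.31²) = 13.31 rad/s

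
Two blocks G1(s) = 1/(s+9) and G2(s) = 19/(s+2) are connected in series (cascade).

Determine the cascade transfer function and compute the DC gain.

Series: multiply transfer functions. G_eq = 1/(s+9) × 19/(s+2) = 19/((s+9)(s+2)). DC gain = 19/(9×2) = 1.0556.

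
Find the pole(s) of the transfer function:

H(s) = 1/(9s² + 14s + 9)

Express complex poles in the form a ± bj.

Discriminant = 14² - 4×9×9 = 196 - 324 = -128 < 0, so the poles are a complex conjugate pair s = (-14 ± j√128)/(2×9). Real part = -14/(2×9) = -14/18 ≈ -0.7778; imaginary part = ±√128/(2×9) ≈ 0.6285. Poles: s = -0.7778 ± 0.6285j.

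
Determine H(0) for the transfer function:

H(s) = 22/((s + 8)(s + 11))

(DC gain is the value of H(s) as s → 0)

DC gain = H(0) = 22/(8 × 11) = 22/88 = 0.25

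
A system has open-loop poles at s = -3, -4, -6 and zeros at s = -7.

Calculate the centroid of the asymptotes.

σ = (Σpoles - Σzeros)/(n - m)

σ = (Σpoles - Σzeros)/(n - m) = (-13 - (-7))/(3 - 1) = -6/2 = -3.0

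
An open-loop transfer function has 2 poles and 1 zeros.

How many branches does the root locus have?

Root locus has n branches where n = number of poles = 2.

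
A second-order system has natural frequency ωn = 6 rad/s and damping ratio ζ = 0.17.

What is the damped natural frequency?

ωd = ωn√(1 - ζ²) = 6√(1 - 0.17²) = 5.91 rad/s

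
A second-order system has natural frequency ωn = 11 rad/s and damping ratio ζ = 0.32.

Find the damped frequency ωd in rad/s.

ωd = ωn√(1 - ζ²) = 11√(1 - 0.32²) = 10.42 rad/s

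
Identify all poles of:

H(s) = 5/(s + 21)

Pole is where denominator = 0: s + 21 = 0, so s = -21.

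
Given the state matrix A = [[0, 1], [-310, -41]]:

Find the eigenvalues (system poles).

det(A - λI) = λ² - (-41)λ + 310 = (λ - (-31))(λ - (-10)). Eigenvalues: -31, -10.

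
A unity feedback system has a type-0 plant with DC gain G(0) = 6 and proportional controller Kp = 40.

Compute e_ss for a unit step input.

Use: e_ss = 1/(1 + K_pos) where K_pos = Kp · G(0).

K_pos = Kp · G(0) = 40 × 6 = 240. e_ss = 1/(1 + 240) = 0.0041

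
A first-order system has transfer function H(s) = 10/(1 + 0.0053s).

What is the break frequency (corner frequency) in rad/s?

Corner frequency = 1/τ = 1/0.0053 = 188.679 rad/s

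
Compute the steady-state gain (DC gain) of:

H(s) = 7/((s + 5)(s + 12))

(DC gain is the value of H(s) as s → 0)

DC gain = H(0) = 7/(5 × 12) = 7/60 = 0.1167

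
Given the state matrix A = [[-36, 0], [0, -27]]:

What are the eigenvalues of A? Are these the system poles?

For diagonal matrix, eigenvalues are diagonal entries: λ₁ = -36, λ₂ = -27. Eigenvalues of A = system poles.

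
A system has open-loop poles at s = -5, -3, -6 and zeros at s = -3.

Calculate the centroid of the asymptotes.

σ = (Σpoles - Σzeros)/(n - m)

σ = (Σpoles - Σzeros)/(n - m) = (-14 - (-3))/(3 - 1) = -11/2 = -5.5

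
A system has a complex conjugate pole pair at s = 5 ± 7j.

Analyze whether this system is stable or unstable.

Real part of poles is 5 (> 0, right half-plane). Unstable.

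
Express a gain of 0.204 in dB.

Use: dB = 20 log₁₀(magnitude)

dB = 20 log₁₀(0.204) = -13.8 dB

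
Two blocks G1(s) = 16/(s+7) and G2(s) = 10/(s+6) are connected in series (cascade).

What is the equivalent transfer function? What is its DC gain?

Series: multiply transfer functions. G_eq = 16/(s+7) × 10/(s+6) = 160/((s+7)(s+6)). DC gain = 160/(7×6) = 3.8095.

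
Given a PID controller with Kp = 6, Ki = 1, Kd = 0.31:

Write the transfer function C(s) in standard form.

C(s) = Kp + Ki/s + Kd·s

Substituting values: C(s) = 6 + 1/s + 0.31s = (0.31s² + 6s + 1)/s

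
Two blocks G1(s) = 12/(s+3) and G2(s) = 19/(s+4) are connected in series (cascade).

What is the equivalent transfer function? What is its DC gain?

Series: multiply transfer functions. G_eq = 12/(s+3) × 19/(s+4) = 228/((s+3)(s+4)). DC gain = 228/(3×4) = 19.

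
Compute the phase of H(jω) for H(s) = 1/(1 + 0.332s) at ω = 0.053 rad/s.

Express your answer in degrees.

Phase = -arctan(ωτ) = -arctan(0.053 × 0.332) = -1.0°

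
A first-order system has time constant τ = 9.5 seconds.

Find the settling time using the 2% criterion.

For first-order system, 2% settling time ≈ 4τ = 4 × 9.5 = 38.0 s.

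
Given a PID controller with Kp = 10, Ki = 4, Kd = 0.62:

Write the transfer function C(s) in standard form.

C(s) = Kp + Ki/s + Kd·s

Substituting values: C(s) = 10 + 4/s + 0.62s = (0.62s² + 10s + 4)/s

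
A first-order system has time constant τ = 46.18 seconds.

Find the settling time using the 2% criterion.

For first-order system, 2% settling time ≈ 4τ = 4 × 46.18 = 184.72 s.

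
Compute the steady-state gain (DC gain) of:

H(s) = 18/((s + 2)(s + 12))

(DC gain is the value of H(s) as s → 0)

DC gain = H(0) = 18/(2 × 12) = 18/24 = 0.75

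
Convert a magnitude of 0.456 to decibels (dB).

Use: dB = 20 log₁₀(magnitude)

dB = 20 log₁₀(0.456) = -6.8 dB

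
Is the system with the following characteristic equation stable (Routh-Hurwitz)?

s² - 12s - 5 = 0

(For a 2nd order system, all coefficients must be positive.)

Coefficients: 1, -12, -5. b=-12, c=-5 not positive, so system is unstable.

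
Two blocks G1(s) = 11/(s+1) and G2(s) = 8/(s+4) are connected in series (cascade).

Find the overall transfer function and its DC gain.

Series: multiply transfer functions. G_eq = 11/(s+1) × 8/(s+4) = 88/((s+1)(s+4)). DC gain = 88/(1×4) = 22.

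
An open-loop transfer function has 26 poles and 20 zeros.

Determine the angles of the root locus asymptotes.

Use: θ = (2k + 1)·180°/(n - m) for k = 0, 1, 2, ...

n - m = 26 - 20 = 6. Angles: θk = (2k + 1)·180°/6 = 30°, 90°, 150°, 210°, 270°, 330°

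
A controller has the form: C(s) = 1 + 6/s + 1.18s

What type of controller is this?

This is a Proportional-Integral-Derivative (PID) controller.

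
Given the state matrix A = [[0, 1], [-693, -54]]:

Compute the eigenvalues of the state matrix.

det(A - λI) = λ² - (-54)λ + 693 = (λ - (-33))(λ - (-21)). Eigenvalues: -33, -21.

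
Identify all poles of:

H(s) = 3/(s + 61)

Pole is where denominator = 0: s + 61 = 0, so s = -61.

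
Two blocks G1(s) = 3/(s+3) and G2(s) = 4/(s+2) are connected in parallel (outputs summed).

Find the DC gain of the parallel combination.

Parallel: G_eq = G1 + G2. DC gain = G1(0) + G2(0) = 3/3 + 4/2 = 1 + 2 = 3.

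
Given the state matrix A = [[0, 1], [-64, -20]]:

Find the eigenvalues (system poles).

det(A - λI) = λ² - (-20)λ + 64 = (λ - (-16))(λ - (-4)). Eigenvalues: -16, -4.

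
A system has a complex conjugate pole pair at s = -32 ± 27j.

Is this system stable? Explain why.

Real part of poles is -32 (< 0, left half-plane). Stable.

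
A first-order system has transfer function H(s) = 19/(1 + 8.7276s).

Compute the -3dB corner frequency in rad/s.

Corner frequency = 1/τ = 1/8.7276 = 0.115 rad/s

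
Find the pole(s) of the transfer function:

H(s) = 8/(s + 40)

Pole is where denominator = 0: s + 40 = 0, so s = -40.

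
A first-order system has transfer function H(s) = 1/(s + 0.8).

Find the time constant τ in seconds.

For H(s) = 1/(s + 1/τ), the pole is at -1/τ = -0.8, so τ = 1/0.8 = 1.25 s.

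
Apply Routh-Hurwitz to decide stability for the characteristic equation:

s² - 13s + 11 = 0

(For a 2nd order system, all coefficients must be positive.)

Coefficients: 1, -13, 11. b=-13 not positive, so system is unstable.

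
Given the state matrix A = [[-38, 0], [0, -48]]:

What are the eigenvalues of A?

For diagonal matrix, eigenvalues are diagonal entries: λ₁ = -38, λ₂ = -48.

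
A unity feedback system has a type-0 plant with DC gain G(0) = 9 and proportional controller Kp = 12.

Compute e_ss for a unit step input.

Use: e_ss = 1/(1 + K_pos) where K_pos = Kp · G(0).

K_pos = Kp · G(0) = 12 × 9 = 108. e_ss = 1/(1 + 108) = 0.0092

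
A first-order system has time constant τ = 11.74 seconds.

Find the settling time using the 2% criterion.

For first-order system, 2% settling time ≈ 4τ = 4 × 11.74 = 46.96 s.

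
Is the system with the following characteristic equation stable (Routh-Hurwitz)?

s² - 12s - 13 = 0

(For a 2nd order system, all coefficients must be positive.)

Coefficients: 1, -12, -13. b=-12, c=-13 not positive, so system is unstable.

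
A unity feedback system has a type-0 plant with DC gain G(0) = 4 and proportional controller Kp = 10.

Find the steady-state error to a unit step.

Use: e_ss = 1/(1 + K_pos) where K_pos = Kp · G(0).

K_pos = Kp · G(0) = 10 × 4 = 40. e_ss = 1/(1 + 40) = 0.0244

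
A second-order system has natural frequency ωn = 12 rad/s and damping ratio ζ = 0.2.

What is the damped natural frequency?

ωd = ωn√(1 - ζ²) = 12√(1 - 0.2²) = 11.76 rad/s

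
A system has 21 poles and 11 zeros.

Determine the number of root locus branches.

Root locus has n branches where n = number of poles = 21.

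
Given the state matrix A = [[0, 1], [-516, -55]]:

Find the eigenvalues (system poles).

det(A - λI) = λ² - (-55)λ + 516 = (λ - (-43))(λ - (-12)). Eigenvalues: -43, -12.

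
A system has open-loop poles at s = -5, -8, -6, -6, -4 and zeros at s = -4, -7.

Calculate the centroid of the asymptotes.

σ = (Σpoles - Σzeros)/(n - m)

σ = (Σpoles - Σzeros)/(n - m) = (-29 - (-11))/(5 - 2) = -18/3 = -6.0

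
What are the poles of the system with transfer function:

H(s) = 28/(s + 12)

Pole is where denominator = 0: s + 12 = 0, so s = -12.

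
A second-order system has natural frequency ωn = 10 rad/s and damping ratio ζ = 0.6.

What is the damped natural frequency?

ωd = ωn√(1 - ζ²) = 10√(1 - 0.6²) = 8.0 rad/s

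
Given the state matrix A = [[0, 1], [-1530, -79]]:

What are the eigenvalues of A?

det(A - λI) = λ² - (-79)λ + 1530 = (λ - (-45))(λ - (-34)). Eigenvalues: -45, -34.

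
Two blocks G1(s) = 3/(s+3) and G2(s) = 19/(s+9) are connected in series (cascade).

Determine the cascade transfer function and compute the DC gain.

Series: multiply transfer functions. G_eq = 3/(s+3) × 19/(s+9) = 57/((s+3)(s+9)). DC gain = 57/(3×9) = 2.1111.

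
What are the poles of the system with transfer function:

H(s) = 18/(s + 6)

Pole is where denominator = 0: s + 6 = 0, so s = -6.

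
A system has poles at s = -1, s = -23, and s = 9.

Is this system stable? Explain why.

Pole(s) at s = 9 are not in the left half-plane. System is unstable.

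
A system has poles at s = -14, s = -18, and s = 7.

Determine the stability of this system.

Pole(s) at s = 7 are not in the left half-plane. System is unstable.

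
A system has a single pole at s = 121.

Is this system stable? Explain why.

Pole at s = 121 is in the right half-plane. Unstable.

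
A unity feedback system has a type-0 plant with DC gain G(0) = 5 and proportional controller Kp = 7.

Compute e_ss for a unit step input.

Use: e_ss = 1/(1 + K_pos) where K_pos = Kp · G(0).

K_pos = Kp · G(0) = 7 × 5 = 35. e_ss = 1/(1 + 35) = 0.0278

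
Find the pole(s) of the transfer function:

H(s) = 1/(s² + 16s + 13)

Discriminant = 16² - 4×1×13 = 256 - 52 = 204 > 0, so two distinct real poles. Using quadratic formula: s = (-16 ± √204)/(2×1) = (-16 ± √204)/2, with √204 ≈ 14.2829. s₁ ≈ -0.8586, s₂ ≈ -15.1414. Poles: s₁ = -0.8586, s₂ = -15.1414.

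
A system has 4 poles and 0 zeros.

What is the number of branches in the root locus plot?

Root locus has n branches where n = number of poles = 4.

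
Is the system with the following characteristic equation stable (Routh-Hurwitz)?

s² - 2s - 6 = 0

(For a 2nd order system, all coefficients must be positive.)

Coefficients: 1, -2, -6. b=-2, c=-6 not positive, so system is unstable.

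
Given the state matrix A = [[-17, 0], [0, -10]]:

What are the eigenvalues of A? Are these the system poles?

For diagonal matrix, eigenvalues are diagonal entries: λ₁ = -17, λ₂ = -10. Eigenvalues of A = system poles.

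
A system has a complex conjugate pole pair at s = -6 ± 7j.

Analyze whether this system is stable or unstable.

Real part of poles is -6 (< 0, left half-plane). Stable.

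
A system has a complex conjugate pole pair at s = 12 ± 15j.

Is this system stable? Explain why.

Real part of poles is 12 (> 0, right half-plane). Unstable.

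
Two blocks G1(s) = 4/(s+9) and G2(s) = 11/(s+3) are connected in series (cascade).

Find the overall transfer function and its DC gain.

Series: multiply transfer functions. G_eq = 4/(s+9) × 11/(s+3) = 44/((s+9)(s+3)). DC gain = 44/(9×3) = 1.6296.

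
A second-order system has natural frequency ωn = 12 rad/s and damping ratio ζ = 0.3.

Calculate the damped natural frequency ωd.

ωd = ωn√(1 - ζ²) = 12√(1 - 0.3²) = 11.45 rad/s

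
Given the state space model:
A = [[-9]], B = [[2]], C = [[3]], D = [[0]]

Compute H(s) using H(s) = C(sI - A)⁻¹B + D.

(sI - A)⁻¹ = 1/(s + 9). H(s) = 3 × 2/(s + 9) + 0 = 6/(s + 9).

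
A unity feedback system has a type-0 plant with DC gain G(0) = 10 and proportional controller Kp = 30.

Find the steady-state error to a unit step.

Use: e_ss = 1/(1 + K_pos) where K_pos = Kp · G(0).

K_pos = Kp · G(0) = 30 × 10 = 300. e_ss = 1/(1 + 300) = 0.0033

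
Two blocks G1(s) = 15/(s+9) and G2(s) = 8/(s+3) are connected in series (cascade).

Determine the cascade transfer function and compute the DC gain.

Series: multiply transfer functions. G_eq = 15/(s+9) × 8/(s+3) = 120/((s+9)(s+3)). DC gain = 120/(9×3) = 4.4444.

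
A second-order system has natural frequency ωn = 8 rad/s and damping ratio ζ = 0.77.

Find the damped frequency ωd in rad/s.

ωd = ωn√(1 - ζ²) = 8√(1 - 0.77²) = 5.1 rad/s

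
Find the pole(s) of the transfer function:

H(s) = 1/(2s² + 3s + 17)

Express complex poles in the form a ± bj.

Discriminant = 3² - 4×2×17 = 9 - 136 = -127 < 0, so the poles are a complex conjugate pair s = (-3 ± j√127)/(2×2). Real part = -3/(2×2) = -3/4 = -0.75; imaginary part = ±√127/(2×2) ≈ 2.8174. Poles: s = -0.75 ± 2.8174j.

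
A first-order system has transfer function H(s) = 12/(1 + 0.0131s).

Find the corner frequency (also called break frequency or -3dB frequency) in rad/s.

Corner frequency = 1/τ = 1/0.0131 = 76.336 rad/s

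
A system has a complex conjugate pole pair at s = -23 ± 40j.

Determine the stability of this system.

Real part of poles is -23 (< 0, left half-plane). Stable.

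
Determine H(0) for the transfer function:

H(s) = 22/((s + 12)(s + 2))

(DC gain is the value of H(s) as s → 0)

DC gain = H(0) = 22/(12 × 2) = 22/24 = 0.9167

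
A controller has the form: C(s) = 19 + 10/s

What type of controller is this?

This is a Proportional-Integral (PI) controller.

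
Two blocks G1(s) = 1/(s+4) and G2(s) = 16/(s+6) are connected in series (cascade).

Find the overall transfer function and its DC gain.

Series: multiply transfer functions. G_eq = 1/(s+4) × 16/(s+6) = 16/((s+4)(s+6)). DC gain = 16/(4×6) = 0.6667.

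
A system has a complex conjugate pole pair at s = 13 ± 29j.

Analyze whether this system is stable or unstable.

Real part of poles is 13 (> 0, right half-plane). Unstable.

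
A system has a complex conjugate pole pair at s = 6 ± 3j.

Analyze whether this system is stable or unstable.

Real part of poles is 6 (> 0, right half-plane). Unstable.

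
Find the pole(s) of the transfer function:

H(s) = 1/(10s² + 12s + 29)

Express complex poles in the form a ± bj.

Discriminant = 12² - 4×10×29 = 144 - 1160 = -1016 < 0, so the poles are a complex conjugate pair s = (-12 ± j√1016)/(2×10). Real part = -12/(2×10) = -12/20 = -0.6; imaginary part = ±√1016/(2×10) ≈ 1.5937. Poles: s = -0.6 ± 1.5937j.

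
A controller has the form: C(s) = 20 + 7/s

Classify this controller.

This is a Proportional-Integral (PI) controller.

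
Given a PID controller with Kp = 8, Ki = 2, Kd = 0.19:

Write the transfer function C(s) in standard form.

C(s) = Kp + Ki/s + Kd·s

Substituting values: C(s) = 8 + 2/s + 0.19s = (0.19s² + 8s + 2)/s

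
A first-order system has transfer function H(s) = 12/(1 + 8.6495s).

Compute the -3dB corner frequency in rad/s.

Corner frequency = 1/τ = 1/8.6495 = 0.116 rad/s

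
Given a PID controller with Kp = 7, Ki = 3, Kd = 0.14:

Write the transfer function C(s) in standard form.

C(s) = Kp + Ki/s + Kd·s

Substituting values: C(s) = 7 + 3/s + 0.14s = (0.14s² + 7s + 3)/s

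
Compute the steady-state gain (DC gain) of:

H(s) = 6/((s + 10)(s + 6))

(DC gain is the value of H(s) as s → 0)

DC gain = H(0) = 6/(10 × 6) = 6/60 = 0.1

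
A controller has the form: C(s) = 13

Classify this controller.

This is a Proportional (P) controller.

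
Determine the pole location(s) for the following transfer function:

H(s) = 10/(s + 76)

Pole is where denominator = 0: s + 76 = 0, so s = -76.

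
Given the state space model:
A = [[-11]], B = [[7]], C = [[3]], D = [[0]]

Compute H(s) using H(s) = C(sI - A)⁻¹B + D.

(sI - A)⁻¹ = 1/(s + 11). H(s) = 3 × 7/(s + 11) + 0 = 21/(s + 11).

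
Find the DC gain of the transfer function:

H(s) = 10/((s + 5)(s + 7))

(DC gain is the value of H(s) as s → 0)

DC gain = H(0) = 10/(5 × 7) = 10/35 = 0.2857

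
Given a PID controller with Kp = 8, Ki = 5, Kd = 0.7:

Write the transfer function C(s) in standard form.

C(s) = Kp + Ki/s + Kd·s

Substituting values: C(s) = 8 + 5/s + 0.7s = (0.7s² + 8s + 5)/s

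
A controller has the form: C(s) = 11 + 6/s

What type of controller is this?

This is a Proportional-Integral (PI) controller.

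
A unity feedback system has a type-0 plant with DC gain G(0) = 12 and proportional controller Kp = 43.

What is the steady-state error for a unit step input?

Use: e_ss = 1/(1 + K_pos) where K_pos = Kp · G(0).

K_pos = Kp · G(0) = 43 × 12 = 516. e_ss = 1/(1 + 516) = 0.0019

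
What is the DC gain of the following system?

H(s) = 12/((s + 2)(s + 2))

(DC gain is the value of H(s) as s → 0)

DC gain = H(0) = 12/(2 × 2) = 12/4 = 3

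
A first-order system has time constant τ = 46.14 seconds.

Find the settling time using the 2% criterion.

For first-order system, 2% settling time ≈ 4τ = 4 × 46.14 = 184.56 s.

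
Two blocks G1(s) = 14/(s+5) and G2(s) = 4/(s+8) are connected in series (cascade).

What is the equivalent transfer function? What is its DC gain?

Series: multiply transfer functions. G_eq = 14/(s+5) × 4/(s+8) = 56/((s+5)(s+8)). DC gain = 56/(5×8) = 1.4.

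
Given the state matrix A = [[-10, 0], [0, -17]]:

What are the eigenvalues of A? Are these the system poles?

For diagonal matrix, eigenvalues are diagonal entries: λ₁ = -10, λ₂ = -17. Eigenvalues of A = system poles.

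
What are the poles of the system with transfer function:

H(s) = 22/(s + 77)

Pole is where denominator = 0: s + 77 = 0, so s = -77.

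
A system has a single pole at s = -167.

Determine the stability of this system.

Pole at s = -167 is in the left half-plane. Stable.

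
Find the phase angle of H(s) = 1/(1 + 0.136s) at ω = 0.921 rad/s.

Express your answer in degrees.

Phase = -arctan(ωτ) = -arctan(0.921 × 0.136) = -7.1°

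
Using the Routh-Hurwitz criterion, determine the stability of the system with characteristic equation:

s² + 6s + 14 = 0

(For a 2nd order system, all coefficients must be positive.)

Coefficients: 1, 6, 14. All positive, so system is stable.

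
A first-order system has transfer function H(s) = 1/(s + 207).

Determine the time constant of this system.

For H(s) = 1/(s + 1/τ), the pole is at -1/τ = -207, so τ = 1/207 = 0.0048 s.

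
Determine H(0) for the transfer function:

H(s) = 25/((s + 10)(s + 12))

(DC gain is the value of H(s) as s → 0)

DC gain = H(0) = 25/(10 × 12) = 25/120 = 0.2083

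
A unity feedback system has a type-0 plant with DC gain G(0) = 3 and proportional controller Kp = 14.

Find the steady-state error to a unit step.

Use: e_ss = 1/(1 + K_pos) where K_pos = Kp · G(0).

K_pos = Kp · G(0) = 14 × 3 = 42. e_ss = 1/(1 + 42) = 0.0233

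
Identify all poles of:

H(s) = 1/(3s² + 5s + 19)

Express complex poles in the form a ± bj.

Discriminant = 5² - 4×3×19 = 25 - 228 = -203 < 0, so the poles are a complex conjugate pair s = (-5 ± j√203)/(2×3). Real part = -5/(2×3) = -5/6 ≈ -0.8333; imaginary part = ±√203/(2×3) ≈ 2.3746. Poles: s = -0.8333 ± 2.3746j.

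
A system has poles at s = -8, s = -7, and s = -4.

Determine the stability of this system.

All poles are in the left half-plane. System is stable.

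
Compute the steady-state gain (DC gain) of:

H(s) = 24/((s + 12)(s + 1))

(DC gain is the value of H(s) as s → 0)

DC gain = H(0) = 24/(12 × 1) = 24/12 = 2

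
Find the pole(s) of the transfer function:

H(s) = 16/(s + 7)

Pole is where denominator = 0: s + 7 = 0, so s = -7.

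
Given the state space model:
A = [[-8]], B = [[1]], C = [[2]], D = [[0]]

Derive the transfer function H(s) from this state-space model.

(sI - A)⁻¹ = 1/(s + 8). H(s) = 2 × 1/(s + 8) + 0 = 2/(s + 8).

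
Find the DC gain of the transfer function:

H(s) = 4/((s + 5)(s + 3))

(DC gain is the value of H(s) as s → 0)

DC gain = H(0) = 4/(5 × 3) = 4/15 = 0.2667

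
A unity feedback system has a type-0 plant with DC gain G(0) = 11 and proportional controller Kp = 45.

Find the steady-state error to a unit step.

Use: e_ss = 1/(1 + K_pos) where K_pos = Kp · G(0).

K_pos = Kp · G(0) = 45 × 11 = 495. e_ss = 1/(1 + 495) = 0.0020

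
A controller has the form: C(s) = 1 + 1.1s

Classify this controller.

This is a Proportional-Derivative (PD) controller.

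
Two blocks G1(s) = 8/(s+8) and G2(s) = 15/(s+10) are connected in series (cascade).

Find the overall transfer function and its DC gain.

Series: multiply transfer functions. G_eq = 8/(s+8) × 15/(s+10) = 120/((s+8)(s+10)). DC gain = 120/(8×10) = 1.5.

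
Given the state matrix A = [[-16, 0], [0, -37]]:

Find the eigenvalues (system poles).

For diagonal matrix, eigenvalues are diagonal entries: λ₁ = -16, λ₂ = -37.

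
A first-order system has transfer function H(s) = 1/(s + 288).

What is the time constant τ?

For H(s) = 1/(s + 1/τ), the pole is at -1/τ = -288, so τ = 1/288 = 0.0035 s.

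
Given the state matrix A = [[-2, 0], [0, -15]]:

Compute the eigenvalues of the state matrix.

For diagonal matrix, eigenvalues are diagonal entries: λ₁ = -2, λ₂ = -15.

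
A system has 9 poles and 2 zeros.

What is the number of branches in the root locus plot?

Root locus has n branches where n = number of poles = 9.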